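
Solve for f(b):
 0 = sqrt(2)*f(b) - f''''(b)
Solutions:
 f(b) = C1*exp(-2^(1/8)*b) + C2*exp(2^(1/8)*b) + C3*sin(2^(1/8)*b) + C4*cos(2^(1/8)*b)


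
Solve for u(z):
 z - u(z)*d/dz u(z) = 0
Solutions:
 u(z) = -sqrt(C1 + z^2)
 u(z) = sqrt(C1 + z^2)


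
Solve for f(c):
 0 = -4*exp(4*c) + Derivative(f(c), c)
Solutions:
 f(c) = C1 + exp(4*c)


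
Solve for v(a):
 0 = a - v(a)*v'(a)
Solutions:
 v(a) = -sqrt(C1 + a^2)
 v(a) = sqrt(C1 + a^2)


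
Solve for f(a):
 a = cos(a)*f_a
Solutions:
 f(a) = C1 + Integral(a/cos(a), a)


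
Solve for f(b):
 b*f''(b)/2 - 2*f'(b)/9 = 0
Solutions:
 f(b) = C1 + C2*b^(13/9)


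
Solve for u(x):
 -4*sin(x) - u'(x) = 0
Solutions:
 u(x) = C1 + 4*cos(x)


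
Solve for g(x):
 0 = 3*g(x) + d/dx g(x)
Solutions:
 g(x) = C1*exp(-3*x)


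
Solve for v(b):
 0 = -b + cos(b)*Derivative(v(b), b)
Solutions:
 v(b) = C1 + Integral(b/cos(b), b)


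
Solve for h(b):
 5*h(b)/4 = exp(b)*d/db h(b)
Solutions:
 h(b) = C1*exp(-5*exp(-b)/4)


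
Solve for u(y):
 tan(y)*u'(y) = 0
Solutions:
 u(y) = C1


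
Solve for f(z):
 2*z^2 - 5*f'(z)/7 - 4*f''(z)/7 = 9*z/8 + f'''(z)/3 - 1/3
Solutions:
 f(z) = C1 + 14*z^3/15 - 1211*z^2/400 + 2023*z/750 + (C2*sin(sqrt(69)*z/7) + C3*cos(sqrt(69)*z/7))*exp(-6*z/7)


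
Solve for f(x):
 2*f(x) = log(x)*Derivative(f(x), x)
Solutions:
 f(x) = C1*exp(2*li(x))


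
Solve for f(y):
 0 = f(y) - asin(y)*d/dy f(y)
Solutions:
 f(y) = C1*exp(Integral(1/asin(y), y))


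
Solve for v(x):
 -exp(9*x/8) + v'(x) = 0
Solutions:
 v(x) = C1 + 8*exp(9*x/8)/9


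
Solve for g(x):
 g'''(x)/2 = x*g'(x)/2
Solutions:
 g(x) = C1 + Integral(C2*airyai(x) + C3*airybi(x), x)


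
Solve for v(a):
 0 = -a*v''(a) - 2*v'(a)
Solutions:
 v(a) = C1 + C2/a


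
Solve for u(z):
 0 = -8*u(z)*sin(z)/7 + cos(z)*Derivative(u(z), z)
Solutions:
 u(z) = C1/cos(z)^(8/7)


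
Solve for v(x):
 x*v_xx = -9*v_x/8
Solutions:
 v(x) = C1 + C2/x^(1/8)


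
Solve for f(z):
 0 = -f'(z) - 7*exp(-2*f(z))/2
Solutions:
 f(z) = log(-sqrt(C1 - 7*z))
 f(z) = log(C1 - 7*z)/2


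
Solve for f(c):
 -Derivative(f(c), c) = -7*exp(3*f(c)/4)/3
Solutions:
 f(c) = 4*log(-1/(C1 + 7*c))/3 + 8*log(2)/3
 f(c) = 4*log(2^(2/3)*(-1/(C1 + 7*c))^(1/3)*(-1 - sqrt(3)*I)/2)
 f(c) = 4*log(2^(2/3)*(-1/(C1 + 7*c))^(1/3)*(-1 + sqrt(3)*I)/2)


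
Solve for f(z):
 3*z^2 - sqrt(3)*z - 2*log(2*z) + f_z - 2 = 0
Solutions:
 f(z) = C1 - z^3 + sqrt(3)*z^2/2 + 2*z*log(z) + z*log(4)


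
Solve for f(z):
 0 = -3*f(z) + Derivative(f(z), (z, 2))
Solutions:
 f(z) = C1*exp(-sqrt(3)*z) + C2*exp(sqrt(3)*z)


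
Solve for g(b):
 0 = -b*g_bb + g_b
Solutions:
 g(b) = C1 + C2*b^2


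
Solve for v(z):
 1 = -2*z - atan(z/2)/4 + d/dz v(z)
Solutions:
 v(z) = C1 + z^2 + z*atan(z/2)/4 + z - log(z^2 + 4)/4


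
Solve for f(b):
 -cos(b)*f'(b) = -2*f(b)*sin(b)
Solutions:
 f(b) = C1/cos(b)^2


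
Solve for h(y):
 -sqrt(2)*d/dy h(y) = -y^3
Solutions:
 h(y) = C1 + sqrt(2)*y^4/8


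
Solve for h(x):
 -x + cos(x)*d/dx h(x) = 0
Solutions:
 h(x) = C1 + Integral(x/cos(x), x)


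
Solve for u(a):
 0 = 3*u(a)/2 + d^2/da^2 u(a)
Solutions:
 u(a) = C1*sin(sqrt(6)*a/2) + C2*cos(sqrt(6)*a/2)


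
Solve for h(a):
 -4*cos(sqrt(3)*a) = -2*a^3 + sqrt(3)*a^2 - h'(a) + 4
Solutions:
 h(a) = C1 - a^4/2 + sqrt(3)*a^3/3 + 4*a + 4*sqrt(3)*sin(sqrt(3)*a)/3


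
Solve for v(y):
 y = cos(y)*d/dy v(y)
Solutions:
 v(y) = C1 + Integral(y/cos(y), y)


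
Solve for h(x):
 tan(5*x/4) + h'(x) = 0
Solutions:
 h(x) = C1 + 4*log(cos(5*x/4))/5


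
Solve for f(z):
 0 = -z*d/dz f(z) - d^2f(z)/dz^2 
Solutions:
 f(z) = C1 + C2*erf(sqrt(2)*z/2)


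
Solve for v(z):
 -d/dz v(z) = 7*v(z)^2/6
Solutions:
 v(z) = 6/(C1 + 7*z)


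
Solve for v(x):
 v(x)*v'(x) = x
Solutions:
 v(x) = -sqrt(C1 + x^2)
 v(x) = sqrt(C1 + x^2)


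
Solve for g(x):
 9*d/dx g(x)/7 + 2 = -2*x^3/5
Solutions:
 g(x) = C1 - 7*x^4/90 - 14*x/9


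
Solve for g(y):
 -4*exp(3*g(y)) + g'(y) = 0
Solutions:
 g(y) = log(-1/(C1 + 12*y))/3
 g(y) = log((-1/(C1 + 4*y))^(1/3)*(-3^(2/3) - 3*3^(1/6)*I)/6)
 g(y) = log((-1/(C1 + 4*y))^(1/3)*(-3^(2/3) + 3*3^(1/6)*I)/6)


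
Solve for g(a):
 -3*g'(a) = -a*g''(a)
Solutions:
 g(a) = C1 + C2*a^4


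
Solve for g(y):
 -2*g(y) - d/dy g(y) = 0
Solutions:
 g(y) = C1*exp(-2*y)


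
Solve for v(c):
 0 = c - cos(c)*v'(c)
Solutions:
 v(c) = C1 + Integral(c/cos(c), c)


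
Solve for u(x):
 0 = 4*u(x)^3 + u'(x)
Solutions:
 u(x) = -sqrt(2)*sqrt(-1/(C1 - 4*x))/2
 u(x) = sqrt(2)*sqrt(-1/(C1 - 4*x))/2


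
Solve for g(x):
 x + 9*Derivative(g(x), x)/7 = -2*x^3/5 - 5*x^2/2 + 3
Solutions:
 g(x) = C1 - 7*x^4/90 - 35*x^3/54 - 7*x^2/18 + 7*x/3


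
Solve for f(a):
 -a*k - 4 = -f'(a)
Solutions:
 f(a) = C1 + a^2*k/2 + 4*a


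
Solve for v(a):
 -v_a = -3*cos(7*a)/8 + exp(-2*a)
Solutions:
 v(a) = C1 + 3*sin(7*a)/56 + exp(-2*a)/2


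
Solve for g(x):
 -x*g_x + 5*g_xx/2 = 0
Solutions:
 g(x) = C1 + C2*erfi(sqrt(5)*x/5)


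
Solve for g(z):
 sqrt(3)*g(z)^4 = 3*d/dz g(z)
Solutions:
 g(z) = (-1/(C1 + sqrt(3)*z))^(1/3)
 g(z) = (-1/(C1 + sqrt(3)*z))^(1/3)*(-1 - sqrt(3)*I)/2
 g(z) = (-1/(C1 + sqrt(3)*z))^(1/3)*(-1 + sqrt(3)*I)/2


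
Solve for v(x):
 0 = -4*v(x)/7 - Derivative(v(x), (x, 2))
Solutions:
 v(x) = C1*sin(2*sqrt(7)*x/7) + C2*cos(2*sqrt(7)*x/7)


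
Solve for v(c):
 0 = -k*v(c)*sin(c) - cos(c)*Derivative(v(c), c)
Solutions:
 v(c) = C1*exp(k*log(cos(c)))


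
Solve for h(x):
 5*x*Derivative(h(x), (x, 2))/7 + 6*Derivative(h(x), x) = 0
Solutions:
 h(x) = C1 + C2/x^(37/5)


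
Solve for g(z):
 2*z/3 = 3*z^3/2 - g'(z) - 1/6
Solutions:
 g(z) = C1 + 3*z^4/8 - z^2/3 - z/6


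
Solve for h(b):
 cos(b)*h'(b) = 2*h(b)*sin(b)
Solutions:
 h(b) = C1/cos(b)^2


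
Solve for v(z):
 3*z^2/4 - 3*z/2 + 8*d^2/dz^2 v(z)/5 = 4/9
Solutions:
 v(z) = C1 + C2*z - 5*z^4/128 + 5*z^3/32 + 5*z^2/36


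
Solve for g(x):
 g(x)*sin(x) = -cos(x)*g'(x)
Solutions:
 g(x) = C1*cos(x)


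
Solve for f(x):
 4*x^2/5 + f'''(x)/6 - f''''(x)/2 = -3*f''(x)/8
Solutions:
 f(x) = C1 + C2*x + C3*exp(x*(1 - 2*sqrt(7))/6) + C4*exp(x*(1 + 2*sqrt(7))/6) - 8*x^4/45 + 128*x^3/405 - 3968*x^2/1215


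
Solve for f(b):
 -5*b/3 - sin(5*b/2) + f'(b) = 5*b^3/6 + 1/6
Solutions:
 f(b) = C1 + 5*b^4/24 + 5*b^2/6 + b/6 - 2*cos(5*b/2)/5


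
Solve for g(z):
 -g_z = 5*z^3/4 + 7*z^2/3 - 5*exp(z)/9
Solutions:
 g(z) = C1 - 5*z^4/16 - 7*z^3/9 + 5*exp(z)/9


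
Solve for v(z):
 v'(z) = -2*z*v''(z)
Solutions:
 v(z) = C1 + C2*sqrt(z)


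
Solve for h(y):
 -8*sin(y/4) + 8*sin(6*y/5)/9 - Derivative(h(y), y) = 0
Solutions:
 h(y) = C1 + 32*cos(y/4) - 20*cos(6*y/5)/27


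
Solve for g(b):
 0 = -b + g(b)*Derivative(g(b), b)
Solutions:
 g(b) = -sqrt(C1 + b^2)
 g(b) = sqrt(C1 + b^2)


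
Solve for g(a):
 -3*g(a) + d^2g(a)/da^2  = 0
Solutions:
 g(a) = C1*exp(-sqrt(3)*a) + C2*exp(sqrt(3)*a)


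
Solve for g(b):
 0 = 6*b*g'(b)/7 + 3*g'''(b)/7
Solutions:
 g(b) = C1 + Integral(C2*airyai(-2^(1/3)*b) + C3*airybi(-2^(1/3)*b), b)


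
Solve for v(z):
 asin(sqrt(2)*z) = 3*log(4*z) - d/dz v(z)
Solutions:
 v(z) = C1 + 3*z*log(z) - z*asin(sqrt(2)*z) - 3*z + 6*z*log(2) - sqrt(2)*sqrt(1 - 2*z^2)/2


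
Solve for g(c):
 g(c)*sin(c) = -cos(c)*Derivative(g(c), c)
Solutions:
 g(c) = C1*cos(c)


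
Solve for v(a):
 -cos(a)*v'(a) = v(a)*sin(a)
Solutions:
 v(a) = C1*cos(a)


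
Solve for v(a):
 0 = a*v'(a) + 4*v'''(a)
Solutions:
 v(a) = C1 + Integral(C2*airyai(-2^(1/3)*a/2) + C3*airybi(-2^(1/3)*a/2), a)


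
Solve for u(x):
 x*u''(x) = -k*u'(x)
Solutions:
 u(x) = C1 + x^(1 - re(k))*(C2*sin(log(x)*Abs(im(k))) + C3*cos(log(x)*im(k)))


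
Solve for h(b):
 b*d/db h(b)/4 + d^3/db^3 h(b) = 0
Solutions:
 h(b) = C1 + Integral(C2*airyai(-2^(1/3)*b/2) + C3*airybi(-2^(1/3)*b/2), b)


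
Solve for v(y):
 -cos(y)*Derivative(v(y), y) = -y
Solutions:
 v(y) = C1 + Integral(y/cos(y), y)


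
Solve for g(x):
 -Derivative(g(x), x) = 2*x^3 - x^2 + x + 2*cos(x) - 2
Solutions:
 g(x) = C1 - x^4/2 + x^3/3 - x^2/2 + 2*x - 2*sin(x)


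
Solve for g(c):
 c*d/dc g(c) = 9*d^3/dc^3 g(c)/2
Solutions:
 g(c) = C1 + Integral(C2*airyai(6^(1/3)*c/3) + C3*airybi(6^(1/3)*c/3), c)


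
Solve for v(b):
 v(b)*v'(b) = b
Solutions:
 v(b) = -sqrt(C1 + b^2)
 v(b) = sqrt(C1 + b^2)


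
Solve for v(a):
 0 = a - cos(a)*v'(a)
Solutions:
 v(a) = C1 + Integral(a/cos(a), a)


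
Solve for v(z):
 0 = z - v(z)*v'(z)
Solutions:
 v(z) = -sqrt(C1 + z^2)
 v(z) = sqrt(C1 + z^2)


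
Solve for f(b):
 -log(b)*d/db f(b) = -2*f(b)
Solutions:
 f(b) = C1*exp(2*li(b))


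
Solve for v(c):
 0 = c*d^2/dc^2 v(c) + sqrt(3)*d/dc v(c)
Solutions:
 v(c) = C1 + C2*c^(1 - sqrt(3))


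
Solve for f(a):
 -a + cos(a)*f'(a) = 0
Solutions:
 f(a) = C1 + Integral(a/cos(a), a)


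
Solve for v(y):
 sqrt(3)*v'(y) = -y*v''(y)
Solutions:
 v(y) = C1 + C2*y^(1 - sqrt(3))


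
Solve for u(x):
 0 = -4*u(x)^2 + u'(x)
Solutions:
 u(x) = -1/(C1 + 4*x)


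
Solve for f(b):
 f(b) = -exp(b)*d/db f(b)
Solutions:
 f(b) = C1*exp(exp(-b))


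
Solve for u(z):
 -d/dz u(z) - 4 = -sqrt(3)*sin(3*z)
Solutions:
 u(z) = C1 - 4*z - sqrt(3)*cos(3*z)/3


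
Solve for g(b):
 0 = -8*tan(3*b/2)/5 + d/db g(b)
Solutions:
 g(b) = C1 - 16*log(cos(3*b/2))/15


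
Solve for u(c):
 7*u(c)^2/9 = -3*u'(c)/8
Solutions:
 u(c) = 27/(C1 + 56*c)


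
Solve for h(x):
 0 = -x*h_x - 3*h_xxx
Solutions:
 h(x) = C1 + Integral(C2*airyai(-3^(2/3)*x/3) + C3*airybi(-3^(2/3)*x/3), x)


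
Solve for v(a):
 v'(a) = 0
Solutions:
 v(a) = C1


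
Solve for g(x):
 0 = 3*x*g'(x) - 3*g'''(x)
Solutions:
 g(x) = C1 + Integral(C2*airyai(x) + C3*airybi(x), x)


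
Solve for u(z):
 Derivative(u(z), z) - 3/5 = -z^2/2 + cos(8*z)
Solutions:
 u(z) = C1 - z^3/6 + 3*z/5 + sin(8*z)/8


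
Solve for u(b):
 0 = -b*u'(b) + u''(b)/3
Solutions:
 u(b) = C1 + C2*erfi(sqrt(6)*b/2)


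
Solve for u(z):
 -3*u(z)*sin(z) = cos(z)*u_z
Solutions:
 u(z) = C1*cos(z)^3


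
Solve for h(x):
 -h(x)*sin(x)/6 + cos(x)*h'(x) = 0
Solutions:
 h(x) = C1/cos(x)^(1/6)


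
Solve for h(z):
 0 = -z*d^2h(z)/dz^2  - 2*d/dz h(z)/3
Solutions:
 h(z) = C1 + C2*z^(1/3)


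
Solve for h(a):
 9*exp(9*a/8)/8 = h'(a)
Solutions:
 h(a) = C1 + exp(9*a/8)


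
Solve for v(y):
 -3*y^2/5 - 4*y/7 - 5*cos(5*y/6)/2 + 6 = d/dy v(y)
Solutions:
 v(y) = C1 - y^3/5 - 2*y^2/7 + 6*y - 3*sin(5*y/6)


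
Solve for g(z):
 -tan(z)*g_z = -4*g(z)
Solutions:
 g(z) = C1*sin(z)^4


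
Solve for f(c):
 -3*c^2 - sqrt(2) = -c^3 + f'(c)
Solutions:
 f(c) = C1 + c^4/4 - c^3 - sqrt(2)*c


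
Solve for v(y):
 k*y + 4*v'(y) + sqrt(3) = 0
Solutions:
 v(y) = C1 - k*y^2/8 - sqrt(3)*y/4


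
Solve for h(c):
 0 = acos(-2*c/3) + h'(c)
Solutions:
 h(c) = C1 - c*acos(-2*c/3) - sqrt(9 - 4*c^2)/2


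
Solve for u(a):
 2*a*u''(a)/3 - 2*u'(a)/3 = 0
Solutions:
 u(a) = C1 + C2*a^2


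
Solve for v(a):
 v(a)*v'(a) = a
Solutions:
 v(a) = -sqrt(C1 + a^2)
 v(a) = sqrt(C1 + a^2)


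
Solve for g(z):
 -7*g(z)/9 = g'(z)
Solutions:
 g(z) = C1*exp(-7*z/9)


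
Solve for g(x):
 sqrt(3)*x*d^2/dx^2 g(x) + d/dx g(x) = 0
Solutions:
 g(x) = C1 + C2*x^(1 - sqrt(3)/3)


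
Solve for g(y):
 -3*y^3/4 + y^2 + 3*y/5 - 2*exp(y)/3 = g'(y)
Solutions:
 g(y) = C1 - 3*y^4/16 + y^3/3 + 3*y^2/10 - 2*exp(y)/3


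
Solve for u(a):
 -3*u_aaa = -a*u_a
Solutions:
 u(a) = C1 + Integral(C2*airyai(3^(2/3)*a/3) + C3*airybi(3^(2/3)*a/3), a)


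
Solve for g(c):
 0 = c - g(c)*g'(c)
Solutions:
 g(c) = -sqrt(C1 + c^2)
 g(c) = sqrt(C1 + c^2)


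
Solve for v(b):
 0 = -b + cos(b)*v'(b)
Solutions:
 v(b) = C1 + Integral(b/cos(b), b)


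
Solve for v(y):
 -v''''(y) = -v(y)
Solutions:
 v(y) = C1*exp(-y) + C2*exp(y) + C3*sin(y) + C4*cos(y)


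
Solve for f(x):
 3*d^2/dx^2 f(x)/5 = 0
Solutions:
 f(x) = C1 + C2*x


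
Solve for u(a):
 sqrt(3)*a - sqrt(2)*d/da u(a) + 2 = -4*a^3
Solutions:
 u(a) = C1 + sqrt(2)*a^4/2 + sqrt(6)*a^2/4 + sqrt(2)*a


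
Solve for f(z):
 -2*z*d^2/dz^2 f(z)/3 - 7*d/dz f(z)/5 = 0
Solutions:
 f(z) = C1 + C2/z^(11/10)


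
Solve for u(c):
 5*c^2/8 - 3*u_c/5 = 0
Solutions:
 u(c) = C1 + 25*c^3/72


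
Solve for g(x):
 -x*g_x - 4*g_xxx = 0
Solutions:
 g(x) = C1 + Integral(C2*airyai(-2^(1/3)*x/2) + C3*airybi(-2^(1/3)*x/2), x)


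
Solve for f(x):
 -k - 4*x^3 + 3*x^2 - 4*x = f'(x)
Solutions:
 f(x) = C1 - k*x - x^4 + x^3 - 2*x^2


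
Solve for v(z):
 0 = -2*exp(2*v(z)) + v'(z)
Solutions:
 v(z) = log(-sqrt(-1/(C1 + 2*z))) - log(2)/2
 v(z) = log(-1/(C1 + 2*z))/2 - log(2)/2


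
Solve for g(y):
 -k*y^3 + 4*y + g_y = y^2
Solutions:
 g(y) = C1 + k*y^4/4 + y^3/3 - 2*y^2


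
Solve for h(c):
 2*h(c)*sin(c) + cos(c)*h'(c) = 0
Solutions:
 h(c) = C1*cos(c)^2


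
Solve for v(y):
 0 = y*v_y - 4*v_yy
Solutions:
 v(y) = C1 + C2*erfi(sqrt(2)*y/4)


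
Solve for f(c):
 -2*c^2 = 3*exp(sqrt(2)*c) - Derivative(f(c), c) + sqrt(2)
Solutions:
 f(c) = C1 + 2*c^3/3 + sqrt(2)*c + 3*sqrt(2)*exp(sqrt(2)*c)/2


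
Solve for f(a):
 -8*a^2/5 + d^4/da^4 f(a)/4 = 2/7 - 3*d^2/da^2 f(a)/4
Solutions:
 f(a) = C1 + C2*a + C3*sin(sqrt(3)*a) + C4*cos(sqrt(3)*a) + 8*a^4/45 - 164*a^2/315


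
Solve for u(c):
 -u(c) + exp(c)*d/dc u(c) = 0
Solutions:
 u(c) = C1*exp(-exp(-c))


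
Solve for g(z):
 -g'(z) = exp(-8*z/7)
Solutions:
 g(z) = C1 + 7*exp(-8*z/7)/8


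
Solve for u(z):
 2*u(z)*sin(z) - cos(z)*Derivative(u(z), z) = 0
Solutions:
 u(z) = C1/cos(z)^2


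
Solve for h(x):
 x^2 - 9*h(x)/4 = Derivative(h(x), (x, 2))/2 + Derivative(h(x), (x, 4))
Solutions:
 h(x) = 4*x^2/9 + (C1*sin(sqrt(6)*x*cos(atan(sqrt(35))/2)/2) + C2*cos(sqrt(6)*x*cos(atan(sqrt(35))/2)/2))*exp(-sqrt(6)*x*sin(atan(sqrt(35))/2)/2) + (C3*sin(sqrt(6)*x*cos(atan(sqrt(35))/2)/2) + C4*cos(sqrt(6)*x*cos(atan(sqrt(35))/2)/2))*exp(sqrt(6)*x*sin(atan(sqrt(35))/2)/2) - 16/81


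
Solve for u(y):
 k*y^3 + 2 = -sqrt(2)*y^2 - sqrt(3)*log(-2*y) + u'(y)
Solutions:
 u(y) = C1 + k*y^4/4 + sqrt(2)*y^3/3 + sqrt(3)*y*log(-y) + y*(-sqrt(3) + sqrt(3)*log(2) + 2)


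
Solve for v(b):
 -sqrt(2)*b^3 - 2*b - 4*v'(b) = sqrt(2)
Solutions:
 v(b) = C1 - sqrt(2)*b^4/16 - b^2/4 - sqrt(2)*b/4


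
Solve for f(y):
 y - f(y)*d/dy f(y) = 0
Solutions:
 f(y) = -sqrt(C1 + y^2)
 f(y) = sqrt(C1 + y^2)


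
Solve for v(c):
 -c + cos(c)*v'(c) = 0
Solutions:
 v(c) = C1 + Integral(c/cos(c), c)


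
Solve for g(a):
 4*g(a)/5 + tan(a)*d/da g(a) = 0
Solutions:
 g(a) = C1/sin(a)^(4/5)


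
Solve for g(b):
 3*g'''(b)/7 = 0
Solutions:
 g(b) = C1 + C2*b + C3*b^2


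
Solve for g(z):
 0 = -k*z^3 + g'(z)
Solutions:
 g(z) = C1 + k*z^4/4


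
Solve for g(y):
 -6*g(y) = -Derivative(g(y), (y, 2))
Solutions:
 g(y) = C1*exp(-sqrt(6)*y) + C2*exp(sqrt(6)*y)


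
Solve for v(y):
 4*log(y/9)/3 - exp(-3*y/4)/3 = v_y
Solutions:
 v(y) = C1 + 4*y*log(y)/3 + 4*y*(-2*log(3) - 1)/3 + 4*exp(-3*y/4)/9


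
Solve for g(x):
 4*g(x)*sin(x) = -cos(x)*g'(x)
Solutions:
 g(x) = C1*cos(x)^4


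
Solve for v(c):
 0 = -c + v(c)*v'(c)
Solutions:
 v(c) = -sqrt(C1 + c^2)
 v(c) = sqrt(C1 + c^2)


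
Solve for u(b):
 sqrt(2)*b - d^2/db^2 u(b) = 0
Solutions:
 u(b) = C1 + C2*b + sqrt(2)*b^3/6


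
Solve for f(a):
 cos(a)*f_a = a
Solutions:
 f(a) = C1 + Integral(a/cos(a), a)


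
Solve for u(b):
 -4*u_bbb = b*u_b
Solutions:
 u(b) = C1 + Integral(C2*airyai(-2^(1/3)*b/2) + C3*airybi(-2^(1/3)*b/2), b)


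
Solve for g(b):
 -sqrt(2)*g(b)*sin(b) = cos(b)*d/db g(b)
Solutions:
 g(b) = C1*cos(b)^(sqrt(2))


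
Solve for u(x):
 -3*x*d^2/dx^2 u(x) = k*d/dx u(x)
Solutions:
 u(x) = C1 + x^(1 - re(k)/3)*(C2*sin(log(x)*Abs(im(k))/3) + C3*cos(log(x)*im(k)/3))


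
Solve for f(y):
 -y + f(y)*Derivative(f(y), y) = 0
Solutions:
 f(y) = -sqrt(C1 + y^2)
 f(y) = sqrt(C1 + y^2)


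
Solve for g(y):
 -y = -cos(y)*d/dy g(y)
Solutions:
 g(y) = C1 + Integral(y/cos(y), y)


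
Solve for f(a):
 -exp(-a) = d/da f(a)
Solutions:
 f(a) = C1 + exp(-a)


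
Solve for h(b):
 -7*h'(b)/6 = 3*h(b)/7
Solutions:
 h(b) = C1*exp(-18*b/49)


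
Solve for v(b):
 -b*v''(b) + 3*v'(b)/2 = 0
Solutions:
 v(b) = C1 + C2*b^(5/2)


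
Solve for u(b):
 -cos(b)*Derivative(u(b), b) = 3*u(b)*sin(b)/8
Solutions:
 u(b) = C1*cos(b)^(3/8)


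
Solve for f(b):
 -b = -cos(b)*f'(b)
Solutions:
 f(b) = C1 + Integral(b/cos(b), b)


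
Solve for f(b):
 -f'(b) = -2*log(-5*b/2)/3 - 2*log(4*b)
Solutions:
 f(b) = C1 + 8*b*log(b)/3 + 2*b*(-4 + log(5) + 5*log(2) + I*pi)/3


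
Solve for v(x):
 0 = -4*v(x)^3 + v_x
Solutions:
 v(x) = -sqrt(2)*sqrt(-1/(C1 + 4*x))/2
 v(x) = sqrt(2)*sqrt(-1/(C1 + 4*x))/2


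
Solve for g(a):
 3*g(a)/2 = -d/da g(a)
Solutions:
 g(a) = C1*exp(-3*a/2)


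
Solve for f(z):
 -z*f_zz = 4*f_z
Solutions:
 f(z) = C1 + C2/z^3


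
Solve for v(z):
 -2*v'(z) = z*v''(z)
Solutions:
 v(z) = C1 + C2/z


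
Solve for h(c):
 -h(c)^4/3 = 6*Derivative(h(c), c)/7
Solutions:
 h(c) = 6^(1/3)*(1/(C1 + 7*c))^(1/3)
 h(c) = (-6^(1/3) - 2^(1/3)*3^(5/6)*I)*(1/(C1 + 7*c))^(1/3)/2
 h(c) = (-6^(1/3) + 2^(1/3)*3^(5/6)*I)*(1/(C1 + 7*c))^(1/3)/2


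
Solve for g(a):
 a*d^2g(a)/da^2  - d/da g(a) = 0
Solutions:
 g(a) = C1 + C2*a^2


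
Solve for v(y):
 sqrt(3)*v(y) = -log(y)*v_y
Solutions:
 v(y) = C1*exp(-sqrt(3)*li(y))


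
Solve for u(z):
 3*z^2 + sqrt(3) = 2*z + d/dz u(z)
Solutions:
 u(z) = C1 + z^3 - z^2 + sqrt(3)*z


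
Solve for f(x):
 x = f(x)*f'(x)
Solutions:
 f(x) = -sqrt(C1 + x^2)
 f(x) = sqrt(C1 + x^2)


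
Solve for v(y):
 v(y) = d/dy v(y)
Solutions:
 v(y) = C1*exp(y)


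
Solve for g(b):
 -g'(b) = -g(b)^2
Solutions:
 g(b) = -1/(C1 + b)


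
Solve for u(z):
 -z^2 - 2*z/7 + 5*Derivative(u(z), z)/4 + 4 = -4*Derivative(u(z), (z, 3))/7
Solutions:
 u(z) = C1 + C2*sin(sqrt(35)*z/4) + C3*cos(sqrt(35)*z/4) + 4*z^3/15 + 4*z^2/35 - 688*z/175


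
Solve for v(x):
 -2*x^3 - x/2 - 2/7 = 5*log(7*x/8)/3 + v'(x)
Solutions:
 v(x) = C1 - x^4/2 - x^2/4 - 5*x*log(x)/3 - 5*x*log(7)/3 + 29*x/21 + 5*x*log(2)


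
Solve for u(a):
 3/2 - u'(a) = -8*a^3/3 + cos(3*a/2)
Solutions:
 u(a) = C1 + 2*a^4/3 + 3*a/2 - 2*sin(3*a/2)/3


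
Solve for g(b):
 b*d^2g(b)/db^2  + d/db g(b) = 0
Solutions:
 g(b) = C1 + C2*log(b)


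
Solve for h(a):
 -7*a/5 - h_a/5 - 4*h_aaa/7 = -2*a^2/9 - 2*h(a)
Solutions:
 h(a) = C1*exp(105^(1/3)*a*(-(450 + sqrt(202605))^(1/3) + 105^(1/3)/(450 + sqrt(202605))^(1/3))/60)*sin(3^(1/6)*35^(1/3)*a*(3*35^(1/3)/(450 + sqrt(202605))^(1/3) + 3^(2/3)*(450 + sqrt(202605))^(1/3))/60) + C2*exp(105^(1/3)*a*(-(450 + sqrt(202605))^(1/3) + 105^(1/3)/(450 + sqrt(202605))^(1/3))/60)*cos(3^(1/6)*35^(1/3)*a*(3*35^(1/3)/(450 + sqrt(202605))^(1/3) + 3^(2/3)*(450 + sqrt(202605))^(1/3))/60) + C3*exp(-105^(1/3)*a*(-(450 + sqrt(202605))^(1/3) + 105^(1/3)/(450 + sqrt(202605))^(1/3))/30) - a^2/9 + 61*a/90 + 61/900


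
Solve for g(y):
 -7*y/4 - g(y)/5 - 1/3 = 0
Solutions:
 g(y) = -35*y/4 - 5/3


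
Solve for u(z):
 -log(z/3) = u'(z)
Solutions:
 u(z) = C1 - z*log(z) + z + z*log(3)


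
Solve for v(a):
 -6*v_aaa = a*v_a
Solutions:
 v(a) = C1 + Integral(C2*airyai(-6^(2/3)*a/6) + C3*airybi(-6^(2/3)*a/6), a)


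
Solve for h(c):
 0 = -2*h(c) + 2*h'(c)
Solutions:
 h(c) = C1*exp(c)


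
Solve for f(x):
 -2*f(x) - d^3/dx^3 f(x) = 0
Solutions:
 f(x) = C3*exp(-2^(1/3)*x) + (C1*sin(2^(1/3)*sqrt(3)*x/2) + C2*cos(2^(1/3)*sqrt(3)*x/2))*exp(2^(1/3)*x/2)


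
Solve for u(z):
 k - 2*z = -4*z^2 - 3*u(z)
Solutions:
 u(z) = -k/3 - 4*z^2/3 + 2*z/3


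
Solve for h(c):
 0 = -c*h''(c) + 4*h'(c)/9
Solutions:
 h(c) = C1 + C2*c^(13/9)


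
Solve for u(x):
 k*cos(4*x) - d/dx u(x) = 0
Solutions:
 u(x) = C1 + k*sin(4*x)/4


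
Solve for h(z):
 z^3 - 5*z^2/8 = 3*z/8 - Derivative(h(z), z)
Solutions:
 h(z) = C1 - z^4/4 + 5*z^3/24 + 3*z^2/16


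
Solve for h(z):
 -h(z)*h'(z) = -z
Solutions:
 h(z) = -sqrt(C1 + z^2)
 h(z) = sqrt(C1 + z^2)


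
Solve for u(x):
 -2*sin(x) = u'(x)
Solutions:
 u(x) = C1 + 2*cos(x)


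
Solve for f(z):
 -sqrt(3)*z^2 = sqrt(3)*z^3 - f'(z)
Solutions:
 f(z) = C1 + sqrt(3)*z^4/4 + sqrt(3)*z^3/3


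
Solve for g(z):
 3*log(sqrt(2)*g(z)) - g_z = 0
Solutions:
 -2*Integral(1/(2*log(_y) + log(2)), (_y, g(z)))/3 = C1 - z


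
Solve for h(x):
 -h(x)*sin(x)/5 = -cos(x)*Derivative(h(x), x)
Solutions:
 h(x) = C1/cos(x)^(1/5)


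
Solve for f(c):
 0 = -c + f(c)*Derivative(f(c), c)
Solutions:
 f(c) = -sqrt(C1 + c^2)
 f(c) = sqrt(C1 + c^2)


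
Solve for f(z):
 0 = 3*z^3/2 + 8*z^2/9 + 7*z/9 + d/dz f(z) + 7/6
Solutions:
 f(z) = C1 - 3*z^4/8 - 8*z^3/27 - 7*z^2/18 - 7*z/6


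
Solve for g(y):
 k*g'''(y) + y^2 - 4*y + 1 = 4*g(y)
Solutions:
 g(y) = C1*exp(2^(2/3)*y*(1/k)^(1/3)) + C2*exp(2^(2/3)*y*(-1 + sqrt(3)*I)*(1/k)^(1/3)/2) + C3*exp(-2^(2/3)*y*(1 + sqrt(3)*I)*(1/k)^(1/3)/2) + y^2/4 - y + 1/4


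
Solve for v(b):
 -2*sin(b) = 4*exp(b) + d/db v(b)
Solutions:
 v(b) = C1 - 4*exp(b) + 2*cos(b)


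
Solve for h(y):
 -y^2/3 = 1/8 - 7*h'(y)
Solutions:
 h(y) = C1 + y^3/63 + y/56


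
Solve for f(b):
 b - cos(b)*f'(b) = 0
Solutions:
 f(b) = C1 + Integral(b/cos(b), b)


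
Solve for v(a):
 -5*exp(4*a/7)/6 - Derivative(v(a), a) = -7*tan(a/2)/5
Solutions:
 v(a) = C1 - 35*exp(4*a/7)/24 - 14*log(cos(a/2))/5


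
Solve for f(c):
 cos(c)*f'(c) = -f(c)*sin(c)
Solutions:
 f(c) = C1*cos(c)


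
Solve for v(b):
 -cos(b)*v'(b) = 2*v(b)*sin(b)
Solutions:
 v(b) = C1*cos(b)^2


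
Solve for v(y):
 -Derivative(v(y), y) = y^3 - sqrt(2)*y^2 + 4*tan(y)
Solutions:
 v(y) = C1 - y^4/4 + sqrt(2)*y^3/3 + 4*log(cos(y))


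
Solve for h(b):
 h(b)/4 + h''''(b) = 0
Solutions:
 h(b) = (C1*sin(b/2) + C2*cos(b/2))*exp(-b/2) + (C3*sin(b/2) + C4*cos(b/2))*exp(b/2)


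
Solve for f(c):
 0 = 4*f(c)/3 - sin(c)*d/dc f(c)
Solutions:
 f(c) = C1*(cos(c) - 1)^(2/3)/(cos(c) + 1)^(2/3)


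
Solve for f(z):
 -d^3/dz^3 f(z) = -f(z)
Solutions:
 f(z) = C3*exp(z) + (C1*sin(sqrt(3)*z/2) + C2*cos(sqrt(3)*z/2))*exp(-z/2)


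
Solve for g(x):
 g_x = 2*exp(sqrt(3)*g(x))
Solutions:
 g(x) = sqrt(3)*(2*log(-1/(C1 + 2*x)) - log(3))/6


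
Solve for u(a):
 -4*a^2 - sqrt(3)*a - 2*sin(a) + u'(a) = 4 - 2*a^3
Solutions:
 u(a) = C1 - a^4/2 + 4*a^3/3 + sqrt(3)*a^2/2 + 4*a - 2*cos(a)


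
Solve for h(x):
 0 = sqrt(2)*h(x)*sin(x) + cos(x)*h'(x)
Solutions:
 h(x) = C1*cos(x)^(sqrt(2))


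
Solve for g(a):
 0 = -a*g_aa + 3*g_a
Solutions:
 g(a) = C1 + C2*a^4


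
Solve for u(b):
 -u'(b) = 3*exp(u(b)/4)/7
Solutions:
 u(b) = 4*log(1/(C1 + 3*b)) + 4*log(28)


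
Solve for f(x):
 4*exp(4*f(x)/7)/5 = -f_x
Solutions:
 f(x) = 7*log(-(1/(C1 + 16*x))^(1/4)) + 7*log(35)/4
 f(x) = 7*log(1/(C1 + 16*x))/4 + 7*log(35)/4
 f(x) = 7*log(-I*(1/(C1 + 16*x))^(1/4)) + 7*log(35)/4
 f(x) = 7*log(I*(1/(C1 + 16*x))^(1/4)) + 7*log(35)/4


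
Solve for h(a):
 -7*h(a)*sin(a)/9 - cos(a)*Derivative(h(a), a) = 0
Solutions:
 h(a) = C1*cos(a)^(7/9)


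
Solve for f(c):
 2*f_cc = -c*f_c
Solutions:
 f(c) = C1 + C2*erf(c/2)


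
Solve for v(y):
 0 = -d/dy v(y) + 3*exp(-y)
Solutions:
 v(y) = C1 - 3*exp(-y)


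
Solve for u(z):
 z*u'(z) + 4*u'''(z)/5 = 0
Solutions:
 u(z) = C1 + Integral(C2*airyai(-10^(1/3)*z/2) + C3*airybi(-10^(1/3)*z/2), z)


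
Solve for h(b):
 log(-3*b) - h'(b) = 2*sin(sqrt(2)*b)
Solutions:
 h(b) = C1 + b*log(-b) - b + b*log(3) + sqrt(2)*cos(sqrt(2)*b)


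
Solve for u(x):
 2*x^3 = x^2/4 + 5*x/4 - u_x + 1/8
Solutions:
 u(x) = C1 - x^4/2 + x^3/12 + 5*x^2/8 + x/8


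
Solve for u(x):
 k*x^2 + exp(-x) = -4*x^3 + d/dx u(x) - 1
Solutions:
 u(x) = C1 + k*x^3/3 + x^4 + x - exp(-x)


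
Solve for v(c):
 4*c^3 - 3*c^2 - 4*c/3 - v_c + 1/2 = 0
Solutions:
 v(c) = C1 + c^4 - c^3 - 2*c^2/3 + c/2


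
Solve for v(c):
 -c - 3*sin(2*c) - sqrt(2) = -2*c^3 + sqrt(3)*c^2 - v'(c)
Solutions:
 v(c) = C1 - c^4/2 + sqrt(3)*c^3/3 + c^2/2 + sqrt(2)*c - 3*cos(2*c)/2


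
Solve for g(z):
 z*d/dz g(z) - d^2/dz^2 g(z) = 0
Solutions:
 g(z) = C1 + C2*erfi(sqrt(2)*z/2)


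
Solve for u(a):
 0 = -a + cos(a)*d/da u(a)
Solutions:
 u(a) = C1 + Integral(a/cos(a), a)


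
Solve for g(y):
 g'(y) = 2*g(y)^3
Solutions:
 g(y) = -sqrt(2)*sqrt(-1/(C1 + 2*y))/2
 g(y) = sqrt(2)*sqrt(-1/(C1 + 2*y))/2


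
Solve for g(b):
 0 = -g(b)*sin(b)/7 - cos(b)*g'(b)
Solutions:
 g(b) = C1*cos(b)^(1/7)


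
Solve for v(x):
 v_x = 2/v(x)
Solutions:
 v(x) = -sqrt(C1 + 4*x)
 v(x) = sqrt(C1 + 4*x)


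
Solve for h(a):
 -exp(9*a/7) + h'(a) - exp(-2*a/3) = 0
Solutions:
 h(a) = C1 + 7*exp(9*a/7)/9 - 3*exp(-2*a/3)/2


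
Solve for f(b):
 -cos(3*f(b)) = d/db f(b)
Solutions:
 f(b) = -asin((C1 + exp(6*b))/(C1 - exp(6*b)))/3 + pi/3
 f(b) = asin((C1 + exp(6*b))/(C1 - exp(6*b)))/3


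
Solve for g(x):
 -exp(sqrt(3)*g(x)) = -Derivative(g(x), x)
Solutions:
 g(x) = sqrt(3)*(2*log(-1/(C1 + x)) - log(3))/6


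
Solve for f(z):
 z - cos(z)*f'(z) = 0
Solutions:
 f(z) = C1 + Integral(z/cos(z), z)


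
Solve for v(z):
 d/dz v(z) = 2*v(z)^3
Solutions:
 v(z) = -sqrt(2)*sqrt(-1/(C1 + 2*z))/2
 v(z) = sqrt(2)*sqrt(-1/(C1 + 2*z))/2


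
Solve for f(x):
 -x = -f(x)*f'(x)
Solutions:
 f(x) = -sqrt(C1 + x^2)
 f(x) = sqrt(C1 + x^2)


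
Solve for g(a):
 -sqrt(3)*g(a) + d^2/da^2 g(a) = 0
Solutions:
 g(a) = C1*exp(-3^(1/4)*a) + C2*exp(3^(1/4)*a)


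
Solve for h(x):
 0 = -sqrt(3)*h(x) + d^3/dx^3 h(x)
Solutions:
 h(x) = C3*exp(3^(1/6)*x) + (C1*sin(3^(2/3)*x/2) + C2*cos(3^(2/3)*x/2))*exp(-3^(1/6)*x/2)


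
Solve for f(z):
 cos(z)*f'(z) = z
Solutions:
 f(z) = C1 + Integral(z/cos(z), z)


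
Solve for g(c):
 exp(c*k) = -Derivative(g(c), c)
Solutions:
 g(c) = C1 - exp(c*k)/k


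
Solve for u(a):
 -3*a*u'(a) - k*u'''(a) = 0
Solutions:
 u(a) = C1 + Integral(C2*airyai(3^(1/3)*a*(-1/k)^(1/3)) + C3*airybi(3^(1/3)*a*(-1/k)^(1/3)), a)


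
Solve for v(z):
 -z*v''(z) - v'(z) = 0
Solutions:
 v(z) = C1 + C2*log(z)


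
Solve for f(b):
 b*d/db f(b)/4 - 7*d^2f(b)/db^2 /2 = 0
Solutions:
 f(b) = C1 + C2*erfi(sqrt(7)*b/14)


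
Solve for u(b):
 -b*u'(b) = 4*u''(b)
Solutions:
 u(b) = C1 + C2*erf(sqrt(2)*b/4)


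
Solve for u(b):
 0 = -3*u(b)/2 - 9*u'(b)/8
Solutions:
 u(b) = C1*exp(-4*b/3)


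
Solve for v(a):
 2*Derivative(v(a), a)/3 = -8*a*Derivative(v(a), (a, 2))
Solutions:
 v(a) = C1 + C2*a^(11/12)


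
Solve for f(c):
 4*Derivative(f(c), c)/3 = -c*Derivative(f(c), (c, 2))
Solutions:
 f(c) = C1 + C2/c^(1/3)


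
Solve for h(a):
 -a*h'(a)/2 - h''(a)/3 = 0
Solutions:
 h(a) = C1 + C2*erf(sqrt(3)*a/2)


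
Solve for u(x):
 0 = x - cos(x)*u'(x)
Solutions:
 u(x) = C1 + Integral(x/cos(x), x)


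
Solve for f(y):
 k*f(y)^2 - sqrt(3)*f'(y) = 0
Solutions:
 f(y) = -3/(C1 + sqrt(3)*k*y)


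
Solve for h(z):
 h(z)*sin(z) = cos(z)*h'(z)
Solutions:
 h(z) = C1/cos(z)


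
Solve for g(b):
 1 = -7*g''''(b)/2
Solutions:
 g(b) = C1 + C2*b + C3*b^2 + C4*b^3 - b^4/84


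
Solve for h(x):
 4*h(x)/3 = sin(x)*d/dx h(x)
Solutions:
 h(x) = C1*(cos(x) - 1)^(2/3)/(cos(x) + 1)^(2/3)


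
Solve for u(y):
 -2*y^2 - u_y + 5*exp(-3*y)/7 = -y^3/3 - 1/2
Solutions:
 u(y) = C1 + y^4/12 - 2*y^3/3 + y/2 - 5*exp(-3*y)/21


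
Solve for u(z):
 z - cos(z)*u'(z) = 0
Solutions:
 u(z) = C1 + Integral(z/cos(z), z)


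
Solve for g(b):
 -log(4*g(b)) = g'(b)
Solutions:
 Integral(1/(log(_y) + 2*log(2)), (_y, g(b))) = C1 - b


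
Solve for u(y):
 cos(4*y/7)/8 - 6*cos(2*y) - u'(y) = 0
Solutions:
 u(y) = C1 + 7*sin(4*y/7)/32 - 3*sin(2*y)


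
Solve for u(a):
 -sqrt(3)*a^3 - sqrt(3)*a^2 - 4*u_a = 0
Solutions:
 u(a) = C1 - sqrt(3)*a^4/16 - sqrt(3)*a^3/12


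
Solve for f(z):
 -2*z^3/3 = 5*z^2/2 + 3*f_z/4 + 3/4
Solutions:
 f(z) = C1 - 2*z^4/9 - 10*z^3/9 - z


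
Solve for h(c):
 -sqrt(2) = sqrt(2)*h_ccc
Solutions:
 h(c) = C1 + C2*c + C3*c^2 - c^3/6


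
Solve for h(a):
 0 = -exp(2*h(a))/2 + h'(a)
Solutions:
 h(a) = log(-sqrt(-1/(C1 + a)))
 h(a) = log(-1/(C1 + a))/2


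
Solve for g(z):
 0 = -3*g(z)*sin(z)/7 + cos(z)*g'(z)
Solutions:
 g(z) = C1/cos(z)^(3/7)


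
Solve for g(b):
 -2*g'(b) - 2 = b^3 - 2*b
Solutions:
 g(b) = C1 - b^4/8 + b^2/2 - b


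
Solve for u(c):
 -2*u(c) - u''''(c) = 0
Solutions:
 u(c) = (C1*sin(2^(3/4)*c/2) + C2*cos(2^(3/4)*c/2))*exp(-2^(3/4)*c/2) + (C3*sin(2^(3/4)*c/2) + C4*cos(2^(3/4)*c/2))*exp(2^(3/4)*c/2)


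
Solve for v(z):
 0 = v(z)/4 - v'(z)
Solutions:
 v(z) = C1*exp(z/4)


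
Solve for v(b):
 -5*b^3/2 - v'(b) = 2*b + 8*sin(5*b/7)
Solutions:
 v(b) = C1 - 5*b^4/8 - b^2 + 56*cos(5*b/7)/5


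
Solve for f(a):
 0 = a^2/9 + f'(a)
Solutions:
 f(a) = C1 - a^3/27


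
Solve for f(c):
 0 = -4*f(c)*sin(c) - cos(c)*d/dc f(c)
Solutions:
 f(c) = C1*cos(c)^4


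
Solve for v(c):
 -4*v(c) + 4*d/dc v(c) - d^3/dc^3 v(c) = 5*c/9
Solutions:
 v(c) = C1*exp(6^(1/3)*c*(2*6^(1/3)/(sqrt(33) + 9)^(1/3) + (sqrt(33) + 9)^(1/3))/6)*sin(2^(1/3)*3^(1/6)*c*(-3^(2/3)*(sqrt(33) + 9)^(1/3)/6 + 2^(1/3)/(sqrt(33) + 9)^(1/3))) + C2*exp(6^(1/3)*c*(2*6^(1/3)/(sqrt(33) + 9)^(1/3) + (sqrt(33) + 9)^(1/3))/6)*cos(2^(1/3)*3^(1/6)*c*(-3^(2/3)*(sqrt(33) + 9)^(1/3)/6 + 2^(1/3)/(sqrt(33) + 9)^(1/3))) + C3*exp(-6^(1/3)*c*(2*6^(1/3)/(sqrt(33) + 9)^(1/3) + (sqrt(33) + 9)^(1/3))/3) - 5*c/36 - 5/36


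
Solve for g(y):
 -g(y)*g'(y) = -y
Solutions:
 g(y) = -sqrt(C1 + y^2)
 g(y) = sqrt(C1 + y^2)


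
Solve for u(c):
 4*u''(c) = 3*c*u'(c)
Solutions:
 u(c) = C1 + C2*erfi(sqrt(6)*c/4)


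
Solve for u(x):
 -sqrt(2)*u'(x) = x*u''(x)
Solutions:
 u(x) = C1 + C2*x^(1 - sqrt(2))


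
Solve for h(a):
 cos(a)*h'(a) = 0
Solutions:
 h(a) = C1


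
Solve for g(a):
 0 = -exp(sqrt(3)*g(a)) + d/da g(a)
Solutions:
 g(a) = sqrt(3)*(2*log(-1/(C1 + a)) - log(3))/6


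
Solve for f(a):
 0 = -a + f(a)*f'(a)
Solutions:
 f(a) = -sqrt(C1 + a^2)
 f(a) = sqrt(C1 + a^2)


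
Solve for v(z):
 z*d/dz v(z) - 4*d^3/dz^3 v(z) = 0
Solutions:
 v(z) = C1 + Integral(C2*airyai(2^(1/3)*z/2) + C3*airybi(2^(1/3)*z/2), z)


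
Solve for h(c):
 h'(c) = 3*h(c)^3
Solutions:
 h(c) = -sqrt(2)*sqrt(-1/(C1 + 3*c))/2
 h(c) = sqrt(2)*sqrt(-1/(C1 + 3*c))/2


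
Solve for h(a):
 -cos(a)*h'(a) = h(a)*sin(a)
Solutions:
 h(a) = C1*cos(a)


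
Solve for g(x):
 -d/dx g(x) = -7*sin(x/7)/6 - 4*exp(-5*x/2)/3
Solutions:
 g(x) = C1 - 49*cos(x/7)/6 - 8*exp(-5*x/2)/15


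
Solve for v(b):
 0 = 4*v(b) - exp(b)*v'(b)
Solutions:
 v(b) = C1*exp(-4*exp(-b))


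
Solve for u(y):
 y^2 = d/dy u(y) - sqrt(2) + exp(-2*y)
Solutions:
 u(y) = C1 + y^3/3 + sqrt(2)*y + exp(-2*y)/2


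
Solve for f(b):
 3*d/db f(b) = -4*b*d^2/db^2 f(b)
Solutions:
 f(b) = C1 + C2*b^(1/4)


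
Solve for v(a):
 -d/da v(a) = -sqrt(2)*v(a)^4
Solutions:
 v(a) = (-1/(C1 + 3*sqrt(2)*a))^(1/3)
 v(a) = (-1/(C1 + sqrt(2)*a))^(1/3)*(-3^(2/3) - 3*3^(1/6)*I)/6
 v(a) = (-1/(C1 + sqrt(2)*a))^(1/3)*(-3^(2/3) + 3*3^(1/6)*I)/6


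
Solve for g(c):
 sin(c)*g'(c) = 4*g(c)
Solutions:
 g(c) = C1*(cos(c)^2 - 2*cos(c) + 1)/(cos(c)^2 + 2*cos(c) + 1)


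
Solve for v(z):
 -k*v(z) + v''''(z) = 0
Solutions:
 v(z) = C1*exp(-k^(1/4)*z) + C2*exp(k^(1/4)*z) + C3*exp(-I*k^(1/4)*z) + C4*exp(I*k^(1/4)*z)


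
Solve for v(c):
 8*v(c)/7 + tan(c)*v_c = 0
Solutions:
 v(c) = C1/sin(c)^(8/7)


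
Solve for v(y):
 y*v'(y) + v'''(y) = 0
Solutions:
 v(y) = C1 + Integral(C2*airyai(-y) + C3*airybi(-y), y)


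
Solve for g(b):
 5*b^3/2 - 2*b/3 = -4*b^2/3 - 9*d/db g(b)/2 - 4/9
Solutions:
 g(b) = C1 - 5*b^4/36 - 8*b^3/81 + 2*b^2/27 - 8*b/81


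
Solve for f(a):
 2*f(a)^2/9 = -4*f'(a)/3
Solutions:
 f(a) = 6/(C1 + a)


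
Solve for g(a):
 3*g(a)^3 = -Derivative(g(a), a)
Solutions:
 g(a) = -sqrt(2)*sqrt(-1/(C1 - 3*a))/2
 g(a) = sqrt(2)*sqrt(-1/(C1 - 3*a))/2


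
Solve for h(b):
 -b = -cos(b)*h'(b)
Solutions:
 h(b) = C1 + Integral(b/cos(b), b)


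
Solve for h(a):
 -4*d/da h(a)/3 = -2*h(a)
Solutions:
 h(a) = C1*exp(3*a/2)


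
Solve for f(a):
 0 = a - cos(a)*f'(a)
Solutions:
 f(a) = C1 + Integral(a/cos(a), a)


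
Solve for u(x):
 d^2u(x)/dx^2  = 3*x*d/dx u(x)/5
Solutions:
 u(x) = C1 + C2*erfi(sqrt(30)*x/10)


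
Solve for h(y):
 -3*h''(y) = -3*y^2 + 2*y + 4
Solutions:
 h(y) = C1 + C2*y + y^4/12 - y^3/9 - 2*y^2/3


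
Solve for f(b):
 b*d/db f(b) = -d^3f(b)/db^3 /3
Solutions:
 f(b) = C1 + Integral(C2*airyai(-3^(1/3)*b) + C3*airybi(-3^(1/3)*b), b)


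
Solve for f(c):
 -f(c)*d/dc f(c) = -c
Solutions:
 f(c) = -sqrt(C1 + c^2)
 f(c) = sqrt(C1 + c^2)


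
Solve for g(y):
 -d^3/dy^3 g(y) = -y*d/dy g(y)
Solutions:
 g(y) = C1 + Integral(C2*airyai(y) + C3*airybi(y), y)


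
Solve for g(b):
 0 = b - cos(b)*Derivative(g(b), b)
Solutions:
 g(b) = C1 + Integral(b/cos(b), b)


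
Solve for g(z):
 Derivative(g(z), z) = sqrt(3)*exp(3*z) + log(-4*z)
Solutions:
 g(z) = C1 + z*log(-z) + z*(-1 + 2*log(2)) + sqrt(3)*exp(3*z)/3


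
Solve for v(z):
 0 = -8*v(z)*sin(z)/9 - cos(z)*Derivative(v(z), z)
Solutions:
 v(z) = C1*cos(z)^(8/9)


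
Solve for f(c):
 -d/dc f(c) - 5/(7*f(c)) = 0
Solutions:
 f(c) = -sqrt(C1 - 70*c)/7
 f(c) = sqrt(C1 - 70*c)/7


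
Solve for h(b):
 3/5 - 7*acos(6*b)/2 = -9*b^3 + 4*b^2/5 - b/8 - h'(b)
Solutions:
 h(b) = C1 - 9*b^4/4 + 4*b^3/15 - b^2/16 + 7*b*acos(6*b)/2 - 3*b/5 - 7*sqrt(1 - 36*b^2)/12


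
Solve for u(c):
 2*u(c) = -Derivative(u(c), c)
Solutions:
 u(c) = C1*exp(-2*c)


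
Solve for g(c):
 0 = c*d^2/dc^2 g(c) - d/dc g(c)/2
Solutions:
 g(c) = C1 + C2*c^(3/2)


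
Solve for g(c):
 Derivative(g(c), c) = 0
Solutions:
 g(c) = C1


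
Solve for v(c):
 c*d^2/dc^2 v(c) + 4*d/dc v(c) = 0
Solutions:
 v(c) = C1 + C2/c^3


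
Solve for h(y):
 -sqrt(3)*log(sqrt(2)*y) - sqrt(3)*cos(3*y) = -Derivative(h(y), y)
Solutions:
 h(y) = C1 + sqrt(3)*y*(log(y) - 1) + sqrt(3)*y*log(2)/2 + sqrt(3)*sin(3*y)/3


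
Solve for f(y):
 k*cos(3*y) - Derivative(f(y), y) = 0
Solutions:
 f(y) = C1 + k*sin(3*y)/3


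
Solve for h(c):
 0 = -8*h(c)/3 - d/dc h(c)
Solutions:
 h(c) = C1*exp(-8*c/3)


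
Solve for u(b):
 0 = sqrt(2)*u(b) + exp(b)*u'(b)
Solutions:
 u(b) = C1*exp(sqrt(2)*exp(-b))


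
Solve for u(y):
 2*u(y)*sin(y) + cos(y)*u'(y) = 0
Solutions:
 u(y) = C1*cos(y)^2


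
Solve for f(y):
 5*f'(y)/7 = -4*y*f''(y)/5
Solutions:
 f(y) = C1 + C2*y^(3/28)


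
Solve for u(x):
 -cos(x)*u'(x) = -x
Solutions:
 u(x) = C1 + Integral(x/cos(x), x)


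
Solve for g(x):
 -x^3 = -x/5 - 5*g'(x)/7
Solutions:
 g(x) = C1 + 7*x^4/20 - 7*x^2/50


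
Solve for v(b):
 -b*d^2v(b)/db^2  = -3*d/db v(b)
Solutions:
 v(b) = C1 + C2*b^4


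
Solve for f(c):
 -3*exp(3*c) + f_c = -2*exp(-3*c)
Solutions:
 f(c) = C1 + exp(3*c) + 2*exp(-3*c)/3


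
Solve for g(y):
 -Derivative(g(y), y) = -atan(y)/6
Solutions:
 g(y) = C1 + y*atan(y)/6 - log(y^2 + 1)/12


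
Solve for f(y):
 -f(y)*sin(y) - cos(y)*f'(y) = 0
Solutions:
 f(y) = C1*cos(y)


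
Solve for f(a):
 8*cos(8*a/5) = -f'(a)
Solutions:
 f(a) = C1 - 5*sin(8*a/5)


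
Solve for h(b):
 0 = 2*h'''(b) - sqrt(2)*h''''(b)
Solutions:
 h(b) = C1 + C2*b + C3*b^2 + C4*exp(sqrt(2)*b)


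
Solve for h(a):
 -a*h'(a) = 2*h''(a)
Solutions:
 h(a) = C1 + C2*erf(a/2)


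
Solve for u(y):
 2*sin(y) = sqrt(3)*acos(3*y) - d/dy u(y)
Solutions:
 u(y) = C1 + sqrt(3)*(y*acos(3*y) - sqrt(1 - 9*y^2)/3) + 2*cos(y)


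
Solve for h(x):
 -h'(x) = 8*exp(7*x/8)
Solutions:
 h(x) = C1 - 64*exp(7*x/8)/7


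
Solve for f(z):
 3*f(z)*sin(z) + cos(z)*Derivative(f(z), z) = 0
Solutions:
 f(z) = C1*cos(z)^3


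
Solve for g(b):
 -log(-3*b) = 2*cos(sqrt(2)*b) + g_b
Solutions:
 g(b) = C1 - b*log(-b) - b*log(3) + b - sqrt(2)*sin(sqrt(2)*b)


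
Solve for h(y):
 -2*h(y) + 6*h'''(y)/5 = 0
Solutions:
 h(y) = C3*exp(3^(2/3)*5^(1/3)*y/3) + (C1*sin(3^(1/6)*5^(1/3)*y/2) + C2*cos(3^(1/6)*5^(1/3)*y/2))*exp(-3^(2/3)*5^(1/3)*y/6)


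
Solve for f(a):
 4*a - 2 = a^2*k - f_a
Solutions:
 f(a) = C1 + a^3*k/3 - 2*a^2 + 2*a


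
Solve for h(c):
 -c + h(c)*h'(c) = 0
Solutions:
 h(c) = -sqrt(C1 + c^2)
 h(c) = sqrt(C1 + c^2)


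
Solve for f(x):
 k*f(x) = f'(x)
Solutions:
 f(x) = C1*exp(k*x)


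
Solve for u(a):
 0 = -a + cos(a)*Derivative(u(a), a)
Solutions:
 u(a) = C1 + Integral(a/cos(a), a)


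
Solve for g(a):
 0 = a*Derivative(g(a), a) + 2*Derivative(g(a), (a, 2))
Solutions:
 g(a) = C1 + C2*erf(a/2)


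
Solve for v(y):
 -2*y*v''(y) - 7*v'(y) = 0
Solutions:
 v(y) = C1 + C2/y^(5/2)


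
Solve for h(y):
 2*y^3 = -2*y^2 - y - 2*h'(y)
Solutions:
 h(y) = C1 - y^4/4 - y^3/3 - y^2/4


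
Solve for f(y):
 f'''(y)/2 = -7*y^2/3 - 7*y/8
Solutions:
 f(y) = C1 + C2*y + C3*y^2 - 7*y^5/90 - 7*y^4/96


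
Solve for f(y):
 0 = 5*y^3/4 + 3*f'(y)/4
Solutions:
 f(y) = C1 - 5*y^4/12


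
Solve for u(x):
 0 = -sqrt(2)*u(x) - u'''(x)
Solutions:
 u(x) = C3*exp(-2^(1/6)*x) + (C1*sin(2^(1/6)*sqrt(3)*x/2) + C2*cos(2^(1/6)*sqrt(3)*x/2))*exp(2^(1/6)*x/2)


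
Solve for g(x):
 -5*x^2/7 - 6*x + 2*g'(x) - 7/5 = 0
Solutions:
 g(x) = C1 + 5*x^3/42 + 3*x^2/2 + 7*x/10


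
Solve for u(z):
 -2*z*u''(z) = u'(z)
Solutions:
 u(z) = C1 + C2*sqrt(z)


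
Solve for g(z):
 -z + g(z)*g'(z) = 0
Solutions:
 g(z) = -sqrt(C1 + z^2)
 g(z) = sqrt(C1 + z^2)


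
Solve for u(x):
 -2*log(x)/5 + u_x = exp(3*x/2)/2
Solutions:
 u(x) = C1 + 2*x*log(x)/5 - 2*x/5 + exp(3*x/2)/3


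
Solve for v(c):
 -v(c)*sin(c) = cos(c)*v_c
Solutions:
 v(c) = C1*cos(c)


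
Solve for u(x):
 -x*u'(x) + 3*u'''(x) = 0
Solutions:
 u(x) = C1 + Integral(C2*airyai(3^(2/3)*x/3) + C3*airybi(3^(2/3)*x/3), x)


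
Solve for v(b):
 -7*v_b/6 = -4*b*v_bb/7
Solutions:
 v(b) = C1 + C2*b^(73/24)


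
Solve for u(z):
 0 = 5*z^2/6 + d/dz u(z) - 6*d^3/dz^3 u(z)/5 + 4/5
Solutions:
 u(z) = C1 + C2*exp(-sqrt(30)*z/6) + C3*exp(sqrt(30)*z/6) - 5*z^3/18 - 14*z/5


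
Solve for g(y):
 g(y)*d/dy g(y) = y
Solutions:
 g(y) = -sqrt(C1 + y^2)
 g(y) = sqrt(C1 + y^2)


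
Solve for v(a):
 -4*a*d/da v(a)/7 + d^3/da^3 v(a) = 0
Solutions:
 v(a) = C1 + Integral(C2*airyai(14^(2/3)*a/7) + C3*airybi(14^(2/3)*a/7), a)


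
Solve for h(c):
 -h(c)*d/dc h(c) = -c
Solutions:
 h(c) = -sqrt(C1 + c^2)
 h(c) = sqrt(C1 + c^2)


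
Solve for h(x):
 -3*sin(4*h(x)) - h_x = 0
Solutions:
 h(x) = -acos((-C1 - exp(24*x))/(C1 - exp(24*x)))/4 + pi/2
 h(x) = acos((-C1 - exp(24*x))/(C1 - exp(24*x)))/4


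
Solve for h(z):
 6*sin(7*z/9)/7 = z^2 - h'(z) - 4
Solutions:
 h(z) = C1 + z^3/3 - 4*z + 54*cos(7*z/9)/49


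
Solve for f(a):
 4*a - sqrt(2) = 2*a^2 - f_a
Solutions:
 f(a) = C1 + 2*a^3/3 - 2*a^2 + sqrt(2)*a


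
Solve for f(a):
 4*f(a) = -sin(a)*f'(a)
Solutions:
 f(a) = C1*(cos(a)^2 + 2*cos(a) + 1)/(cos(a)^2 - 2*cos(a) + 1)
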